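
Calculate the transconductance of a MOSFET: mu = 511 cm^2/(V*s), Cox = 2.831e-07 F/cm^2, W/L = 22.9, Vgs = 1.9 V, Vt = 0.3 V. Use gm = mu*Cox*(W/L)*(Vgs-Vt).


Step 1: Vov = Vgs - Vt = 1.9 - 0.3 = 1.6 V
Step 2: gm = mu * Cox * (W/L) * Vov
Step 3: gm = 511 * 2.831e-07 * 22.9 * 1.6 = 5.30e-03 S

5.30e-03


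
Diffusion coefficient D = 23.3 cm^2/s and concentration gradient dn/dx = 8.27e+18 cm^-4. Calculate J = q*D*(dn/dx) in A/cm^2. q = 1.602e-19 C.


Step 1: J = q * D * (dn/dx)
Step 2: J = 1.602e-19 * 23.3 * 8.27e+18
Step 3: J = 3.09e+01 A/cm^2

3.09e+01


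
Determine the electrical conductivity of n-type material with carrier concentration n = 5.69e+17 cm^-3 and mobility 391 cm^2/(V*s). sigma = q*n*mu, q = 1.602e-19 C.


Step 1: sigma = q * n * mu
Step 2: sigma = 1.602e-19 * 5.69e+17 * 391
Step 3: sigma = 3.564e+01 S/cm

3.564e+01


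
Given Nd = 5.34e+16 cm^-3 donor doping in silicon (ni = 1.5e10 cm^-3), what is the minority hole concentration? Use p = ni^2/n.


Step 1: Since Nd >> ni, n ≈ Nd = 5.34e+16 cm^-3
Step 2: p = ni^2 / n = (1.5e10)^2 / 5.34e+16
Step 3: p = 2.25e20 / 5.34e+16 = 4.21e+03 cm^-3

4.21e+03


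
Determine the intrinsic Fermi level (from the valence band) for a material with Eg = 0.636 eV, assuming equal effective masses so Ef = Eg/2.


Step 1: For an intrinsic semiconductor, the Fermi level sits at midgap.
Step 2: Ef = Eg / 2 = 0.636 / 2 = 0.318 eV

0.318


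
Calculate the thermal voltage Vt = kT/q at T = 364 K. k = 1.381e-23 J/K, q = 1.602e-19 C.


Step 1: kT = 1.381e-23 * 364 = 5.02684e-21 J
Step 2: Vt = kT/q = 5.02684e-21 / 1.602e-19
Step 3: Vt = 0.03138 V

0.03138


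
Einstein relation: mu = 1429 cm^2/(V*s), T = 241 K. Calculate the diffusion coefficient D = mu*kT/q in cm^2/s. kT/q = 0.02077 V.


Step 1: D = mu * (kT/q)
Step 2: D = 1429 * 0.02077
Step 3: D = 29.68 cm^2/s

29.68


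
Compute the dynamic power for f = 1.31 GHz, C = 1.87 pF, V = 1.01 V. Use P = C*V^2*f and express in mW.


Step 1: V^2 = 1.01^2 = 1.0201 V^2
Step 2: P = C*V^2*f = 1.87e-12 F * 1.0201 * 1.31e9 Hz
Step 3: P = 2.49893897e-03 W
Step 4: P = 2.499 mW

2.499


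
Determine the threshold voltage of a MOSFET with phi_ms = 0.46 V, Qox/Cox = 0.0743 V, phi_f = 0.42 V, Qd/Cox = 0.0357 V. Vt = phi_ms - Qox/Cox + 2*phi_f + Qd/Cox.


Step 1: Vt = phi_ms - Qox/Cox + 2*phi_f + Qd/Cox
Step 2: Vt = 0.46 - 0.0743 + 2*0.42 + 0.0357
Step 3: Vt = 0.46 - 0.0743 + 0.84 + 0.0357
Step 4: Vt = 1.2614 V

1.2614


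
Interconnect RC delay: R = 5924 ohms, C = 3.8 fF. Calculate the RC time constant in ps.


Step 1: tau = R * C
Step 2: tau = 5924 * 3.8 fF = 5924 * 3.8e-15 F
Step 3: tau = 2.25112e-11 s = 22.5112 ps

22.5112


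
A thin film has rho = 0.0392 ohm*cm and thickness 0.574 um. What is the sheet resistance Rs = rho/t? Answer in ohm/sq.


Step 1: Convert thickness to cm: t = 0.574 um = 5.7400e-05 cm
Step 2: Rs = rho / t = 0.0392 / 5.7400e-05
Step 3: Rs = 682.9 ohm/sq

682.9


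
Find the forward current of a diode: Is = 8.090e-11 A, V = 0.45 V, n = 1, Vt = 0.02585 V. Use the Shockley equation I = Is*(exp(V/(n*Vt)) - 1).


Step 1: V/(n*Vt) = 0.45/(1*0.02585) = 17.4081
Step 2: exp(17.4081) = 3.6328e+07
Step 3: I = 8.090e-11 * (3.6328e+07 - 1) = 2.94e-03 A

2.94e-03


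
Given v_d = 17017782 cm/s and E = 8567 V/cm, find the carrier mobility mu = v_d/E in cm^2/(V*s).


Step 1: mu = v_d / E
Step 2: mu = 17017782 / 8567
Step 3: mu = 1986.43 cm^2/(V*s)

1986.43


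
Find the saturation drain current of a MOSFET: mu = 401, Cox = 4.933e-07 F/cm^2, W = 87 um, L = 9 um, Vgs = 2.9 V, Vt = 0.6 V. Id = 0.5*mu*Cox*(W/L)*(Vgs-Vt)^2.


Step 1: Overdrive voltage Vov = Vgs - Vt = 2.9 - 0.6 = 2.3 V
Step 2: W/L = 87/9 = 9.66667
Step 3: Id = 0.5 * 401 * 4.933e-07 * 9.66667 * 2.3^2
Step 4: Id = 5.06e-03 A

5.06e-03


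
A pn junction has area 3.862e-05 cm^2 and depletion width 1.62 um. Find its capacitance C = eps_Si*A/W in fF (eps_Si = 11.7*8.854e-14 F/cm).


Step 1: eps_Si = 11.7 * 8.854e-14 = 1.035918e-12 F/cm
Step 2: W in cm = 1.62 * 1e-4 = 1.62e-04 cm
Step 3: C = 1.035918e-12 * 3.862e-05 / 1.62e-04 = 2.469577e-13 F
Step 4: C = 246.96 fF

246.96


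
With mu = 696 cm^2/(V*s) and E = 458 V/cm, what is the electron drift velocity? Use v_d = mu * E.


Step 1: v_d = mu * E
Step 2: v_d = 696 * 458 = 318768
Step 3: v_d = 3.19e+05 cm/s

3.19e+05


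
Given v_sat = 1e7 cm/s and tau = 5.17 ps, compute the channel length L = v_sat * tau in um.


Step 1: tau in seconds = 5.17 ps * 1e-12 = 5.1700e-12 s
Step 2: L = v_sat * tau = 1e7 * 5.1700e-12 = 5.1700e-05 cm
Step 3: L in um = 5.1700e-05 * 1e4 = 0.517 um

0.517


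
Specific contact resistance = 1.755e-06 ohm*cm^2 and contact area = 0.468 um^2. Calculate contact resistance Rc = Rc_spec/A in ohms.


Step 1: Convert area to cm^2: 0.468 um^2 = 4.6800e-09 cm^2
Step 2: Rc = Rc_spec / A = 1.755e-06 / 4.6800e-09
Step 3: Rc = 3.75e+02 ohms

3.75e+02


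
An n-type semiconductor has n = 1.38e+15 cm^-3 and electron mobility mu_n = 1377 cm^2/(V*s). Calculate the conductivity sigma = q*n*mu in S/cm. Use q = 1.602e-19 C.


Step 1: sigma = q * n * mu
Step 2: sigma = 1.602e-19 * 1.38e+15 * 1377
Step 3: sigma = 3.044e-01 S/cm

3.044e-01


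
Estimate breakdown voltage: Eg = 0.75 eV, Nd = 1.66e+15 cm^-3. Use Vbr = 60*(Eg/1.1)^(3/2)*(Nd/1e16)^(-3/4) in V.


Step 1: Eg/1.1 = 0.75/1.1 = 0.681818
Step 2: (Eg/1.1)^1.5 = 0.681818^1.5 = 0.562993
Step 3: (Nd/1e16)^(-0.75) = (0.166)^(-0.75) = 3.845200
Step 4: Vbr = 60 * 0.562993 * 3.845200 = 129.9 V

129.9


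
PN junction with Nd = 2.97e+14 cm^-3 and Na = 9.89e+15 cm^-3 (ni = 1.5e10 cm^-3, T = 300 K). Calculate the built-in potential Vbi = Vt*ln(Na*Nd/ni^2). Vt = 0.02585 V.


Step 1: Compute Na*Nd/ni^2 = 9.89e+15 * 2.97e+14 / (1.5e10)^2 = 1.3055e+10
Step 2: ln(1.3055e+10) = 23.2924
Step 3: Vbi = 0.02585 * 23.2924 = 0.602 V

0.602


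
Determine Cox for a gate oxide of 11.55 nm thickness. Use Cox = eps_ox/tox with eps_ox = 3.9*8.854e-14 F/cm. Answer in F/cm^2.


Step 1: eps_ox = 3.9 * 8.854e-14 = 3.45306e-13 F/cm
Step 2: tox in cm = 11.55 nm * 1e-7 = 1.1550e-06 cm
Step 3: Cox = 3.45306e-13 / 1.1550e-06 = 2.99e-07 F/cm^2

2.99e-07


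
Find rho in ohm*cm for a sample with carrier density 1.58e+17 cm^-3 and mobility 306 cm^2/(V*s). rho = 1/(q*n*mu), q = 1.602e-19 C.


Step 1: sigma = q * n * mu = 1.602e-19 * 1.58e+17 * 306 = 7.74535e+00 S/cm
Step 2: rho = 1 / sigma = 1 / 7.74535e+00 = 0.1291 ohm*cm

0.1291


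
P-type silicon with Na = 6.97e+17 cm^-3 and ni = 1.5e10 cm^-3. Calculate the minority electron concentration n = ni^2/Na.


Step 1: Majority hole concentration p ≈ Na = 6.97e+17 cm^-3
Step 2: n = ni^2 / Na = (1.5e10)^2 / 6.97e+17
Step 3: n = 3.23e+02 cm^-3

3.23e+02


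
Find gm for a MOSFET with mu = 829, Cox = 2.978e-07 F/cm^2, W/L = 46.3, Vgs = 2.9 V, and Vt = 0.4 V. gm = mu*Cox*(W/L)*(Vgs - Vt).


Step 1: Vov = Vgs - Vt = 2.9 - 0.4 = 2.5 V
Step 2: gm = mu * Cox * (W/L) * Vov
Step 3: gm = 829 * 2.978e-07 * 46.3 * 2.5 = 2.86e-02 S

2.86e-02


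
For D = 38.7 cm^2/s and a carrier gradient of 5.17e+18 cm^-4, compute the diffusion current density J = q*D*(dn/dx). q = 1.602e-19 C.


Step 1: J = q * D * (dn/dx)
Step 2: J = 1.602e-19 * 38.7 * 5.17e+18
Step 3: J = 3.21e+01 A/cm^2

3.21e+01


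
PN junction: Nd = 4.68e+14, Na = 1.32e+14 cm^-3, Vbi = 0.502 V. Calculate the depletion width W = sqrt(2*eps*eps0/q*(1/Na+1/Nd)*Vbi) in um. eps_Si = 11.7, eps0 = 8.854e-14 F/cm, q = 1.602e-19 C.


Step 1: 1/Na + 1/Nd = 1/1.32e+14 + 1/4.68e+14 = 9.71251e-15
Step 2: 2*eps*eps0/q = 2*11.7*8.854e-14/1.602e-19 = 1.293281e+07
Step 3: W^2 = 1.293281e+07 * 9.71251e-15 * 0.502 = 6.30562e-08
Step 4: W = sqrt(6.30562e-08) = 2.511e-04 cm = 2.511 um

2.511


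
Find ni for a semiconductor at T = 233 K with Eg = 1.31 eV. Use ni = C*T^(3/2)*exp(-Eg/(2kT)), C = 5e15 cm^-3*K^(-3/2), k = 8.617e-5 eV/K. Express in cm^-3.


Step 1: Compute kT = 8.617e-5 * 233 = 0.02007761 eV
Step 2: Exponent = -Eg/(2kT) = -1.31/(2*0.02007761) = -32.62340
Step 3: T^(3/2) = 233^1.5 = 3556.59
Step 4: ni = 5e15 * 3556.59 * exp(-32.62340) = 1.21e+05 cm^-3

1.21e+05


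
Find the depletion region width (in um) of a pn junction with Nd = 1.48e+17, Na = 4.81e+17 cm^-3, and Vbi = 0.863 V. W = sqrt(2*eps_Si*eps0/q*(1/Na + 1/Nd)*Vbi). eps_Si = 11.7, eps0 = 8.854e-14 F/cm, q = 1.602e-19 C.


Step 1: 1/Na + 1/Nd = 1/4.81e+17 + 1/1.48e+17 = 8.83576e-18
Step 2: 2*eps*eps0/q = 2*11.7*8.854e-14/1.602e-19 = 1.293281e+07
Step 3: W^2 = 1.293281e+07 * 8.83576e-18 * 0.863 = 9.86161e-11
Step 4: W = sqrt(9.86161e-11) = 9.931e-06 cm = 0.09931 um

0.09931


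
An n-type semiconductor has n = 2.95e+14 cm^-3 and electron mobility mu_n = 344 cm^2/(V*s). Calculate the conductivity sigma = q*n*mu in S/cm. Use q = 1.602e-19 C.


Step 1: sigma = q * n * mu
Step 2: sigma = 1.602e-19 * 2.95e+14 * 344
Step 3: sigma = 1.626e-02 S/cm

1.626e-02


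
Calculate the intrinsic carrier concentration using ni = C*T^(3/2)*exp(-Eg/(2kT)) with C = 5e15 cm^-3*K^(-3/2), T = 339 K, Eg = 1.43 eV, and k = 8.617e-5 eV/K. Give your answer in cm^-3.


Step 1: Compute kT = 8.617e-5 * 339 = 0.02921163 eV
Step 2: Exponent = -Eg/(2kT) = -1.43/(2*0.02921163) = -24.47655
Step 3: T^(3/2) = 339^1.5 = 6241.65
Step 4: ni = 5e15 * 6241.65 * exp(-24.47655) = 7.32e+08 cm^-3

7.32e+08


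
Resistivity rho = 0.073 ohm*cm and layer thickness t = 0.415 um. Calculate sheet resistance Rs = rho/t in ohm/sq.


Step 1: Convert thickness to cm: t = 0.415 um = 4.1500e-05 cm
Step 2: Rs = rho / t = 0.073 / 4.1500e-05
Step 3: Rs = 1759.0 ohm/sq

1759.0


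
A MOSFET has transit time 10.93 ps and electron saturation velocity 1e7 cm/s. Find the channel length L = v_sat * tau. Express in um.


Step 1: tau in seconds = 10.93 ps * 1e-12 = 1.0930e-11 s
Step 2: L = v_sat * tau = 1e7 * 1.0930e-11 = 1.0930e-04 cm
Step 3: L in um = 1.0930e-04 * 1e4 = 1.093 um

1.093


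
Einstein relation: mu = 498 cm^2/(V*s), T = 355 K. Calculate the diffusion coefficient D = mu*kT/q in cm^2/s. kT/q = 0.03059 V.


Step 1: D = mu * (kT/q)
Step 2: D = 498 * 0.03059
Step 3: D = 15.23 cm^2/s

15.23


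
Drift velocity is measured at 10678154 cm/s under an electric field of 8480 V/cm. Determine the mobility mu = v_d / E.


Step 1: mu = v_d / E
Step 2: mu = 10678154 / 8480
Step 3: mu = 1259.22 cm^2/(V*s)

1259.22


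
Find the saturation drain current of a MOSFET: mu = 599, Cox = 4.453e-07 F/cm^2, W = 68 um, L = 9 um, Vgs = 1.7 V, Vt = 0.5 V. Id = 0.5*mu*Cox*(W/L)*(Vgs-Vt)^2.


Step 1: Overdrive voltage Vov = Vgs - Vt = 1.7 - 0.5 = 1.2 V
Step 2: W/L = 68/9 = 7.55556
Step 3: Id = 0.5 * 599 * 4.453e-07 * 7.55556 * 1.2^2
Step 4: Id = 1.45e-03 A

1.45e-03


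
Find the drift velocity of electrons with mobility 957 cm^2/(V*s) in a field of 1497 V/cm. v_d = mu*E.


Step 1: v_d = mu * E
Step 2: v_d = 957 * 1497 = 1432629
Step 3: v_d = 1.43e+06 cm/s

1.43e+06


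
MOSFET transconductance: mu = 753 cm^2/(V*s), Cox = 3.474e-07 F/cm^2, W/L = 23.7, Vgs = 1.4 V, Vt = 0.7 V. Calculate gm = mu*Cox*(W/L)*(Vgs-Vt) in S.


Step 1: Vov = Vgs - Vt = 1.4 - 0.7 = 0.7 V
Step 2: gm = mu * Cox * (W/L) * Vov
Step 3: gm = 753 * 3.474e-07 * 23.7 * 0.7 = 4.34e-03 S

4.34e-03


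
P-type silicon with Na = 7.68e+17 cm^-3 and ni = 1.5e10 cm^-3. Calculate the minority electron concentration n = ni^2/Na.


Step 1: Majority hole concentration p ≈ Na = 7.68e+17 cm^-3
Step 2: n = ni^2 / Na = (1.5e10)^2 / 7.68e+17
Step 3: n = 2.93e+02 cm^-3

2.93e+02


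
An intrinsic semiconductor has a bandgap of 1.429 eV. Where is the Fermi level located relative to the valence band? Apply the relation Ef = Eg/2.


Step 1: For an intrinsic semiconductor, the Fermi level sits at midgap.
Step 2: Ef = Eg / 2 = 1.429 / 2 = 0.7145 eV

0.7145


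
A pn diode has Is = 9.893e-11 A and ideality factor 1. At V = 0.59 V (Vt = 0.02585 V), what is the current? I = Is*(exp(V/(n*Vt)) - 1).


Step 1: V/(n*Vt) = 0.59/(1*0.02585) = 22.8240
Step 2: exp(22.8240) = 8.1722e+09
Step 3: I = 9.893e-11 * (8.1722e+09 - 1) = 8.08e-01 A

8.08e-01


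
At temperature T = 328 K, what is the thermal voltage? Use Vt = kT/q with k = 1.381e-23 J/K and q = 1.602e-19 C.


Step 1: kT = 1.381e-23 * 328 = 4.52968e-21 J
Step 2: Vt = kT/q = 4.52968e-21 / 1.602e-19
Step 3: Vt = 0.02828 V

0.02828


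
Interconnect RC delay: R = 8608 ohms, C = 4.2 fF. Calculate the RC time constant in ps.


Step 1: tau = R * C
Step 2: tau = 8608 * 4.2 fF = 8608 * 4.2e-15 F
Step 3: tau = 3.61536e-11 s = 36.1536 ps

36.1536


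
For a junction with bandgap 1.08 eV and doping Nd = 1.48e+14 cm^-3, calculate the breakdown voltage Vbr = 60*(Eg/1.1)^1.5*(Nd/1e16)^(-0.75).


Step 1: Eg/1.1 = 1.08/1.1 = 0.981818
Step 2: (Eg/1.1)^1.5 = 0.981818^1.5 = 0.972851
Step 3: (Nd/1e16)^(-0.75) = (0.0148)^(-0.75) = 23.566968
Step 4: Vbr = 60 * 0.972851 * 23.566968 = 1375.6 V

1375.6


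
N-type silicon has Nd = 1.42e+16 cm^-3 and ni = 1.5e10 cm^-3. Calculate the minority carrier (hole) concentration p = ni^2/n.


Step 1: Since Nd >> ni, n ≈ Nd = 1.42e+16 cm^-3
Step 2: p = ni^2 / n = (1.5e10)^2 / 1.42e+16
Step 3: p = 2.25e20 / 1.42e+16 = 1.58e+04 cm^-3

1.58e+04


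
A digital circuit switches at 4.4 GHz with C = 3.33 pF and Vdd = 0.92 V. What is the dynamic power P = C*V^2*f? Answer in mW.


Step 1: V^2 = 0.92^2 = 0.8464 V^2
Step 2: P = C*V^2*f = 3.33e-12 F * 0.8464 * 4.4e9 Hz
Step 3: P = 1.24014528e-02 W
Step 4: P = 12.401 mW

12.401


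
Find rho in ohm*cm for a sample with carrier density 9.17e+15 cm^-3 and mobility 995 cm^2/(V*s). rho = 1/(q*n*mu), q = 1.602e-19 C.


Step 1: sigma = q * n * mu = 1.602e-19 * 9.17e+15 * 995 = 1.46169e+00 S/cm
Step 2: rho = 1 / sigma = 1 / 1.46169e+00 = 0.6841 ohm*cm

0.6841


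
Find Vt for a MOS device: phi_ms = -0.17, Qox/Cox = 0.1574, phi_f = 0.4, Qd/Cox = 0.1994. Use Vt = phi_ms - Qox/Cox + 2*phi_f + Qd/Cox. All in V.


Step 1: Vt = phi_ms - Qox/Cox + 2*phi_f + Qd/Cox
Step 2: Vt = -0.17 - 0.1574 + 2*0.4 + 0.1994
Step 3: Vt = -0.17 - 0.1574 + 0.8 + 0.1994
Step 4: Vt = 0.672 V

0.672


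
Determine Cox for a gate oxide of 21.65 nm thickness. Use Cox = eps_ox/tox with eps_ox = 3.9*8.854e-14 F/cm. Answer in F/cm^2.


Step 1: eps_ox = 3.9 * 8.854e-14 = 3.45306e-13 F/cm
Step 2: tox in cm = 21.65 nm * 1e-7 = 2.1650e-06 cm
Step 3: Cox = 3.45306e-13 / 2.1650e-06 = 1.59e-07 F/cm^2

1.59e-07


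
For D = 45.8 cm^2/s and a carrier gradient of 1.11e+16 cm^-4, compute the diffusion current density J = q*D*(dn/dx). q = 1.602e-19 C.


Step 1: J = q * D * (dn/dx)
Step 2: J = 1.602e-19 * 45.8 * 1.11e+16
Step 3: J = 8.14e-02 A/cm^2

8.14e-02


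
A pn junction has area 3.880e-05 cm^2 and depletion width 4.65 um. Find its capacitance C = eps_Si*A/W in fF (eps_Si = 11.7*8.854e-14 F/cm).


Step 1: eps_Si = 11.7 * 8.854e-14 = 1.035918e-12 F/cm
Step 2: W in cm = 4.65 * 1e-4 = 4.65e-04 cm
Step 3: C = 1.035918e-12 * 3.880e-05 / 4.65e-04 = 8.643789e-14 F
Step 4: C = 86.44 fF

86.44


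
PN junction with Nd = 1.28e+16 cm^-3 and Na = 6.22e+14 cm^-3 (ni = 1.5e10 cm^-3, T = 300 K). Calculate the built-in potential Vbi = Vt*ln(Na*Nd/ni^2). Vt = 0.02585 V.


Step 1: Compute Na*Nd/ni^2 = 6.22e+14 * 1.28e+16 / (1.5e10)^2 = 3.5385e+10
Step 2: ln(3.5385e+10) = 24.2896
Step 3: Vbi = 0.02585 * 24.2896 = 0.628 V

0.628


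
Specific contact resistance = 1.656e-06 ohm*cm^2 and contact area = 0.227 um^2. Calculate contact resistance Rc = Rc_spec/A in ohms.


Step 1: Convert area to cm^2: 0.227 um^2 = 2.2700e-09 cm^2
Step 2: Rc = Rc_spec / A = 1.656e-06 / 2.2700e-09
Step 3: Rc = 7.30e+02 ohms

7.30e+02


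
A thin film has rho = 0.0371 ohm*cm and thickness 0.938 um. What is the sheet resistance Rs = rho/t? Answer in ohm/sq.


Step 1: Convert thickness to cm: t = 0.938 um = 9.3800e-05 cm
Step 2: Rs = rho / t = 0.0371 / 9.3800e-05
Step 3: Rs = 395.5 ohm/sq

395.5


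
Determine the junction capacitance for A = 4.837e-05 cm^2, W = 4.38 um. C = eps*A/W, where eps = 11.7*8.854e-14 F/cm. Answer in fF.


Step 1: eps_Si = 11.7 * 8.854e-14 = 1.035918e-12 F/cm
Step 2: W in cm = 4.38 * 1e-4 = 4.38e-04 cm
Step 3: C = 1.035918e-12 * 4.837e-05 / 4.38e-04 = 1.144004e-13 F
Step 4: C = 114.4 fF

114.4


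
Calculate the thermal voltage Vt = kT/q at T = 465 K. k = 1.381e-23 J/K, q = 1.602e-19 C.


Step 1: kT = 1.381e-23 * 465 = 6.42165e-21 J
Step 2: Vt = kT/q = 6.42165e-21 / 1.602e-19
Step 3: Vt = 0.04009 V

0.04009


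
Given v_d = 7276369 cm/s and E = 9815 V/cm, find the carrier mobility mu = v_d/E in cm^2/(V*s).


Step 1: mu = v_d / E
Step 2: mu = 7276369 / 9815
Step 3: mu = 741.35 cm^2/(V*s)

741.35


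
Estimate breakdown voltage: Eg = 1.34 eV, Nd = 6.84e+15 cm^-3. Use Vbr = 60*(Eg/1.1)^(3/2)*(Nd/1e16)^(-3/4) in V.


Step 1: Eg/1.1 = 1.34/1.1 = 1.218182
Step 2: (Eg/1.1)^1.5 = 1.218182^1.5 = 1.344523
Step 3: (Nd/1e16)^(-0.75) = (0.684)^(-0.75) = 1.329560
Step 4: Vbr = 60 * 1.344523 * 1.329560 = 107.3 V

107.3


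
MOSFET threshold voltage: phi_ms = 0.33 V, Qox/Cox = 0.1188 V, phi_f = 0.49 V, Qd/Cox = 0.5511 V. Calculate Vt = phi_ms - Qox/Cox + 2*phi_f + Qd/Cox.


Step 1: Vt = phi_ms - Qox/Cox + 2*phi_f + Qd/Cox
Step 2: Vt = 0.33 - 0.1188 + 2*0.49 + 0.5511
Step 3: Vt = 0.33 - 0.1188 + 0.98 + 0.5511
Step 4: Vt = 1.7423 V

1.7423


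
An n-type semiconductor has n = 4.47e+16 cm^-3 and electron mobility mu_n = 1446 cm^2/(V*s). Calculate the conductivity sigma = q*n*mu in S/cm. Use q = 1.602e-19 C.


Step 1: sigma = q * n * mu
Step 2: sigma = 1.602e-19 * 4.47e+16 * 1446
Step 3: sigma = 1.035e+01 S/cm

1.035e+01


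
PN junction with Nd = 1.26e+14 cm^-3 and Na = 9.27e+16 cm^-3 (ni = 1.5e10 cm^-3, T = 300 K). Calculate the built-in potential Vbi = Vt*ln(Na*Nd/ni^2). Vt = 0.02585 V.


Step 1: Compute Na*Nd/ni^2 = 9.27e+16 * 1.26e+14 / (1.5e10)^2 = 5.1912e+10
Step 2: ln(5.1912e+10) = 24.6728
Step 3: Vbi = 0.02585 * 24.6728 = 0.638 V

0.638


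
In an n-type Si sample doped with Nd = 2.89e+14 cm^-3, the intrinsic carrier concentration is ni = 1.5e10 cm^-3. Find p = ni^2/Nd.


Step 1: Since Nd >> ni, n ≈ Nd = 2.89e+14 cm^-3
Step 2: p = ni^2 / n = (1.5e10)^2 / 2.89e+14
Step 3: p = 2.25e20 / 2.89e+14 = 7.79e+05 cm^-3

7.79e+05


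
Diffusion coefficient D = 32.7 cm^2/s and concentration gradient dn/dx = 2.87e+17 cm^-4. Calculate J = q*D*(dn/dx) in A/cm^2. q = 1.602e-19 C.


Step 1: J = q * D * (dn/dx)
Step 2: J = 1.602e-19 * 32.7 * 2.87e+17
Step 3: J = 1.50e+00 A/cm^2

1.50e+00


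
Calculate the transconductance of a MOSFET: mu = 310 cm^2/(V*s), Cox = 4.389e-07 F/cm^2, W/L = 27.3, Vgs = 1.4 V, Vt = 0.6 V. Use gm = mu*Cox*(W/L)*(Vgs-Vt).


Step 1: Vov = Vgs - Vt = 1.4 - 0.6 = 0.8 V
Step 2: gm = mu * Cox * (W/L) * Vov
Step 3: gm = 310 * 4.389e-07 * 27.3 * 0.8 = 2.97e-03 S

2.97e-03


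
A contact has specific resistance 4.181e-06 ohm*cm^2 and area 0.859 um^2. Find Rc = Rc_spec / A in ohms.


Step 1: Convert area to cm^2: 0.859 um^2 = 8.5900e-09 cm^2
Step 2: Rc = Rc_spec / A = 4.181e-06 / 8.5900e-09
Step 3: Rc = 4.87e+02 ohms

4.87e+02


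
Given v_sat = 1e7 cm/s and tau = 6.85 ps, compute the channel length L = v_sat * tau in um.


Step 1: tau in seconds = 6.85 ps * 1e-12 = 6.8500e-12 s
Step 2: L = v_sat * tau = 1e7 * 6.8500e-12 = 6.8500e-05 cm
Step 3: L in um = 6.8500e-05 * 1e4 = 0.685 um

0.685


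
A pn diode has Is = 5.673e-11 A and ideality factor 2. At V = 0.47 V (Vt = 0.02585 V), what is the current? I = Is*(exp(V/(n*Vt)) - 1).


Step 1: V/(n*Vt) = 0.47/(2*0.02585) = 9.0909
Step 2: exp(9.0909) = 8.8742e+03
Step 3: I = 5.673e-11 * (8.8742e+03 - 1) = 5.03e-07 A

5.03e-07


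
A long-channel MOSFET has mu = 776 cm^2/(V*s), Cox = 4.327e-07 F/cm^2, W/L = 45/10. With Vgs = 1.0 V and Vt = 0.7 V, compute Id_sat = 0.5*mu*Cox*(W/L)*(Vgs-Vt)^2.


Step 1: Overdrive voltage Vov = Vgs - Vt = 1.0 - 0.7 = 0.3 V
Step 2: W/L = 45/10 = 4.5
Step 3: Id = 0.5 * 776 * 4.327e-07 * 4.5 * 0.3^2
Step 4: Id = 6.80e-05 A

6.80e-05


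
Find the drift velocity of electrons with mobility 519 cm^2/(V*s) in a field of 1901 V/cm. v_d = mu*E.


Step 1: v_d = mu * E
Step 2: v_d = 519 * 1901 = 986619
Step 3: v_d = 9.87e+05 cm/s

9.87e+05


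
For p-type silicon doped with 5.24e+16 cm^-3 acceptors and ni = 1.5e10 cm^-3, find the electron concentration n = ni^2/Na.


Step 1: Majority hole concentration p ≈ Na = 5.24e+16 cm^-3
Step 2: n = ni^2 / Na = (1.5e10)^2 / 5.24e+16
Step 3: n = 4.29e+03 cm^-3

4.29e+03


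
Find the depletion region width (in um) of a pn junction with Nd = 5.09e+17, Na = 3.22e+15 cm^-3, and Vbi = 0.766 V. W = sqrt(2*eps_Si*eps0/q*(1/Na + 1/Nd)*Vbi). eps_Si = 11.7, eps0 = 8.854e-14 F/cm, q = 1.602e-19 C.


Step 1: 1/Na + 1/Nd = 1/3.22e+15 + 1/5.09e+17 = 3.12524e-16
Step 2: 2*eps*eps0/q = 2*11.7*8.854e-14/1.602e-19 = 1.293281e+07
Step 3: W^2 = 1.293281e+07 * 3.12524e-16 * 0.766 = 3.09603e-09
Step 4: W = sqrt(3.09603e-09) = 5.564e-05 cm = 0.5564 um

0.5564


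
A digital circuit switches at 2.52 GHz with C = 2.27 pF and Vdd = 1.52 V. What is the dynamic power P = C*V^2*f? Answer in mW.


Step 1: V^2 = 1.52^2 = 2.3104 V^2
Step 2: P = C*V^2*f = 2.27e-12 F * 2.3104 * 2.52e9 Hz
Step 3: P = 1.321641216e-02 W
Step 4: P = 13.216 mW

13.216


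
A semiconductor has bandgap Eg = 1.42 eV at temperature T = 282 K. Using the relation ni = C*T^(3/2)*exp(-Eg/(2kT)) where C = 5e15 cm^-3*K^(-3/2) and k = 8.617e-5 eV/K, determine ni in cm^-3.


Step 1: Compute kT = 8.617e-5 * 282 = 0.02429994 eV
Step 2: Exponent = -Eg/(2kT) = -1.42/(2*0.02429994) = -29.21818
Step 3: T^(3/2) = 282^1.5 = 4735.59
Step 4: ni = 5e15 * 4735.59 * exp(-29.21818) = 4.84e+06 cm^-3

4.84e+06


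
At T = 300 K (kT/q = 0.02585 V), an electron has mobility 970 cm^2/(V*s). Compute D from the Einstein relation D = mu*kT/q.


Step 1: D = mu * (kT/q)
Step 2: D = 970 * 0.02585
Step 3: D = 25.07 cm^2/s

25.07


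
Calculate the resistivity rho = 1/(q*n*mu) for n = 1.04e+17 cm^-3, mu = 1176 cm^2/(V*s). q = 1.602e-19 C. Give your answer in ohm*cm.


Step 1: sigma = q * n * mu = 1.602e-19 * 1.04e+17 * 1176 = 1.95931e+01 S/cm
Step 2: rho = 1 / sigma = 1 / 1.95931e+01 = 0.05104 ohm*cm

0.05104


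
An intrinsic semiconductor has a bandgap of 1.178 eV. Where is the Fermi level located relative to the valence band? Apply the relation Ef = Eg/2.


Step 1: For an intrinsic semiconductor, the Fermi level sits at midgap.
Step 2: Ef = Eg / 2 = 1.178 / 2 = 0.589 eV

0.589


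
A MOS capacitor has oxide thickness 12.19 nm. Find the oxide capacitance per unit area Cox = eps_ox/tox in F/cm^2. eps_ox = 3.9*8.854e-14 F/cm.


Step 1: eps_ox = 3.9 * 8.854e-14 = 3.45306e-13 F/cm
Step 2: tox in cm = 12.19 nm * 1e-7 = 1.2190e-06 cm
Step 3: Cox = 3.45306e-13 / 1.2190e-06 = 2.83e-07 F/cm^2

2.83e-07


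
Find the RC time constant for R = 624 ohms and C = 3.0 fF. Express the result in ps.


Step 1: tau = R * C
Step 2: tau = 624 * 3.0 fF = 624 * 3.0e-15 F
Step 3: tau = 1.872e-12 s = 1.872 ps

1.872


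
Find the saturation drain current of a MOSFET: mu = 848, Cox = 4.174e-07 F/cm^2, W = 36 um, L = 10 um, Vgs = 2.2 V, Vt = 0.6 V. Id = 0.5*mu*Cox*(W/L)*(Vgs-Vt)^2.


Step 1: Overdrive voltage Vov = Vgs - Vt = 2.2 - 0.6 = 1.6 V
Step 2: W/L = 36/10 = 3.6
Step 3: Id = 0.5 * 848 * 4.174e-07 * 3.6 * 1.6^2
Step 4: Id = 1.63e-03 A

1.63e-03


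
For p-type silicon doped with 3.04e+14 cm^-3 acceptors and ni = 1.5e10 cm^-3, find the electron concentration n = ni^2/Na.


Step 1: Majority hole concentration p ≈ Na = 3.04e+14 cm^-3
Step 2: n = ni^2 / Na = (1.5e10)^2 / 3.04e+14
Step 3: n = 7.40e+05 cm^-3

7.40e+05


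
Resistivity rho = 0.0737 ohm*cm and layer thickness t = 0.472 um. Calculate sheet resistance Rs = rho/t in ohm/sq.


Step 1: Convert thickness to cm: t = 0.472 um = 4.7200e-05 cm
Step 2: Rs = rho / t = 0.0737 / 4.7200e-05
Step 3: Rs = 1561.4 ohm/sq

1561.4


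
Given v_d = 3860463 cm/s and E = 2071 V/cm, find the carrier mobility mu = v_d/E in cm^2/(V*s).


Step 1: mu = v_d / E
Step 2: mu = 3860463 / 2071
Step 3: mu = 1864.06 cm^2/(V*s)

1864.06


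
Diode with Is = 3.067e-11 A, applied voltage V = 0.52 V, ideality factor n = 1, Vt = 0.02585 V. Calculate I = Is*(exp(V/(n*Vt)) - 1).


Step 1: V/(n*Vt) = 0.52/(1*0.02585) = 20.1161
Step 2: exp(20.1161) = 5.4489e+08
Step 3: I = 3.067e-11 * (5.4489e+08 - 1) = 1.67e-02 A

1.67e-02


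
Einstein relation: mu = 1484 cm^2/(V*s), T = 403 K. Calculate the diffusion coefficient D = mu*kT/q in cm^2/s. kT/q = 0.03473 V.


Step 1: D = mu * (kT/q)
Step 2: D = 1484 * 0.03473
Step 3: D = 51.54 cm^2/s

51.54


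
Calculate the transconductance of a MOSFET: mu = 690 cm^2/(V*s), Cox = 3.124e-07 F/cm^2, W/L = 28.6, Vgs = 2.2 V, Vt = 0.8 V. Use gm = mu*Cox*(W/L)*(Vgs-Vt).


Step 1: Vov = Vgs - Vt = 2.2 - 0.8 = 1.4 V
Step 2: gm = mu * Cox * (W/L) * Vov
Step 3: gm = 690 * 3.124e-07 * 28.6 * 1.4 = 8.63e-03 S

8.63e-03


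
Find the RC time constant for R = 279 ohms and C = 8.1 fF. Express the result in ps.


Step 1: tau = R * C
Step 2: tau = 279 * 8.1 fF = 279 * 8.1e-15 F
Step 3: tau = 2.2599e-12 s = 2.2599 ps

2.2599


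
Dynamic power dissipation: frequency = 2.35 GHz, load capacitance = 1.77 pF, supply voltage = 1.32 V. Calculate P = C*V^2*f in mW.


Step 1: V^2 = 1.32^2 = 1.7424 V^2
Step 2: P = C*V^2*f = 1.77e-12 F * 1.7424 * 2.35e9 Hz
Step 3: P = 7.2475128e-03 W
Step 4: P = 7.248 mW

7.248


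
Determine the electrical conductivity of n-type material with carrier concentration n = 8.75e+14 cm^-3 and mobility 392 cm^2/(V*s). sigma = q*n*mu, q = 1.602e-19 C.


Step 1: sigma = q * n * mu
Step 2: sigma = 1.602e-19 * 8.75e+14 * 392
Step 3: sigma = 5.495e-02 S/cm

5.495e-02


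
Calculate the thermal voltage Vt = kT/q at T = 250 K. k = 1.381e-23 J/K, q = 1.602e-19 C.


Step 1: kT = 1.381e-23 * 250 = 3.4525e-21 J
Step 2: Vt = kT/q = 3.4525e-21 / 1.602e-19
Step 3: Vt = 0.02155 V

0.02155


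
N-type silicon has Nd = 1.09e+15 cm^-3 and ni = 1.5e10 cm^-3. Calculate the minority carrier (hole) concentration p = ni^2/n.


Step 1: Since Nd >> ni, n ≈ Nd = 1.09e+15 cm^-3
Step 2: p = ni^2 / n = (1.5e10)^2 / 1.09e+15
Step 3: p = 2.25e20 / 1.09e+15 = 2.06e+05 cm^-3

2.06e+05


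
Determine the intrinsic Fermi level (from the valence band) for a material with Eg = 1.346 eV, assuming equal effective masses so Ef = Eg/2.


Step 1: For an intrinsic semiconductor, the Fermi level sits at midgap.
Step 2: Ef = Eg / 2 = 1.346 / 2 = 0.673 eV

0.673


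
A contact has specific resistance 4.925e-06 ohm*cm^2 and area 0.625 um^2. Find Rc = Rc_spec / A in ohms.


Step 1: Convert area to cm^2: 0.625 um^2 = 6.2500e-09 cm^2
Step 2: Rc = Rc_spec / A = 4.925e-06 / 6.2500e-09
Step 3: Rc = 7.88e+02 ohms

7.88e+02


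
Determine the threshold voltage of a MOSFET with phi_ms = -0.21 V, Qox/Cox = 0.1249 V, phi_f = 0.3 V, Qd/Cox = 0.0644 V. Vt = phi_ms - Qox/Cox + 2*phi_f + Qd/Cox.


Step 1: Vt = phi_ms - Qox/Cox + 2*phi_f + Qd/Cox
Step 2: Vt = -0.21 - 0.1249 + 2*0.3 + 0.0644
Step 3: Vt = -0.21 - 0.1249 + 0.6 + 0.0644
Step 4: Vt = 0.3295 V

0.3295


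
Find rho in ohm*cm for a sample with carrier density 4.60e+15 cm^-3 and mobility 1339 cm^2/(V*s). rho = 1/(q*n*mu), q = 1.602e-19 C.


Step 1: sigma = q * n * mu = 1.602e-19 * 4.60e+15 * 1339 = 9.86736e-01 S/cm
Step 2: rho = 1 / sigma = 1 / 9.86736e-01 = 1.013 ohm*cm

1.013


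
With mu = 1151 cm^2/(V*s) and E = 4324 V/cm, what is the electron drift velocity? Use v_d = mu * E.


Step 1: v_d = mu * E
Step 2: v_d = 1151 * 4324 = 4976924
Step 3: v_d = 4.98e+06 cm/s

4.98e+06


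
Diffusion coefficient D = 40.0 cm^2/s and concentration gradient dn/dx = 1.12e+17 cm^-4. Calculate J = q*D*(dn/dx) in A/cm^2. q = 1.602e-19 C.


Step 1: J = q * D * (dn/dx)
Step 2: J = 1.602e-19 * 40.0 * 1.12e+17
Step 3: J = 7.18e-01 A/cm^2

7.18e-01


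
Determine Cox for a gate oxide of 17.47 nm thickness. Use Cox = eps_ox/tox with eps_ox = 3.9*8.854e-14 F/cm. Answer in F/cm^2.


Step 1: eps_ox = 3.9 * 8.854e-14 = 3.45306e-13 F/cm
Step 2: tox in cm = 17.47 nm * 1e-7 = 1.7470e-06 cm
Step 3: Cox = 3.45306e-13 / 1.7470e-06 = 1.98e-07 F/cm^2

1.98e-07


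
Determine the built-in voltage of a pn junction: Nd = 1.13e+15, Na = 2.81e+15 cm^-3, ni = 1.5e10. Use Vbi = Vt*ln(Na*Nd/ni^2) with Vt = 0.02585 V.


Step 1: Compute Na*Nd/ni^2 = 2.81e+15 * 1.13e+15 / (1.5e10)^2 = 1.4112e+10
Step 2: ln(1.4112e+10) = 23.3703
Step 3: Vbi = 0.02585 * 23.3703 = 0.604 V

0.604


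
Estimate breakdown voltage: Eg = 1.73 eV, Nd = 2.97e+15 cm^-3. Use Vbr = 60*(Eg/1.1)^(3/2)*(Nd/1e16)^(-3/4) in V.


Step 1: Eg/1.1 = 1.73/1.1 = 1.572727
Step 2: (Eg/1.1)^1.5 = 1.572727^1.5 = 1.972332
Step 3: (Nd/1e16)^(-0.75) = (0.297)^(-0.75) = 2.485608
Step 4: Vbr = 60 * 1.972332 * 2.485608 = 294.1 V

294.1


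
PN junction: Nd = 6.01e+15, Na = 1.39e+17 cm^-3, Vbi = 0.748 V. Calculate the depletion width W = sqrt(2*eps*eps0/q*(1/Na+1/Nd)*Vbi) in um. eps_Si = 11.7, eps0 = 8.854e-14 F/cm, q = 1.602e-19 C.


Step 1: 1/Na + 1/Nd = 1/1.39e+17 + 1/6.01e+15 = 1.73584e-16
Step 2: 2*eps*eps0/q = 2*11.7*8.854e-14/1.602e-19 = 1.293281e+07
Step 3: W^2 = 1.293281e+07 * 1.73584e-16 * 0.748 = 1.67921e-09
Step 4: W = sqrt(1.67921e-09) = 4.098e-05 cm = 0.4098 um

0.4098


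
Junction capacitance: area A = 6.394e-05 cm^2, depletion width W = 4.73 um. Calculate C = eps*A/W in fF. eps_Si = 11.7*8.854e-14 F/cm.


Step 1: eps_Si = 11.7 * 8.854e-14 = 1.035918e-12 F/cm
Step 2: W in cm = 4.73 * 1e-4 = 4.73e-04 cm
Step 3: C = 1.035918e-12 * 6.394e-05 / 4.73e-04 = 1.400351e-13 F
Step 4: C = 140.04 fF

140.04


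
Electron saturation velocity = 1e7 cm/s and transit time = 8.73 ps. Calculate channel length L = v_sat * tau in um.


Step 1: tau in seconds = 8.73 ps * 1e-12 = 8.7300e-12 s
Step 2: L = v_sat * tau = 1e7 * 8.7300e-12 = 8.7300e-05 cm
Step 3: L in um = 8.7300e-05 * 1e4 = 0.873 um

0.873


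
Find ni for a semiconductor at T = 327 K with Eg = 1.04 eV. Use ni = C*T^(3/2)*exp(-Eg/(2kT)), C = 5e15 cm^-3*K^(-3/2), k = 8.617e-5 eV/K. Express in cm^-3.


Step 1: Compute kT = 8.617e-5 * 327 = 0.02817759 eV
Step 2: Exponent = -Eg/(2kT) = -1.04/(2*0.02817759) = -18.45438
Step 3: T^(3/2) = 327^1.5 = 5913.19
Step 4: ni = 5e15 * 5913.19 * exp(-18.45438) = 2.86e+11 cm^-3

2.86e+11


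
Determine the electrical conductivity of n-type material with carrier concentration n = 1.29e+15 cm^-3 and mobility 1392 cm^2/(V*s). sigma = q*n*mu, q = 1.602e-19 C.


Step 1: sigma = q * n * mu
Step 2: sigma = 1.602e-19 * 1.29e+15 * 1392
Step 3: sigma = 2.877e-01 S/cm

2.877e-01


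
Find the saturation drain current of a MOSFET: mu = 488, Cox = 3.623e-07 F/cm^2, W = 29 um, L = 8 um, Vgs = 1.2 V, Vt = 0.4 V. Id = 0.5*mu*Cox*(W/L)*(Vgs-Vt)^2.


Step 1: Overdrive voltage Vov = Vgs - Vt = 1.2 - 0.4 = 0.8 V
Step 2: W/L = 29/8 = 3.625
Step 3: Id = 0.5 * 488 * 3.623e-07 * 3.625 * 0.8^2
Step 4: Id = 2.05e-04 A

2.05e-04


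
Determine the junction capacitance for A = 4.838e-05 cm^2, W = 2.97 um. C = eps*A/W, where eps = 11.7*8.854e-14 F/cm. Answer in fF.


Step 1: eps_Si = 11.7 * 8.854e-14 = 1.035918e-12 F/cm
Step 2: W in cm = 2.97 * 1e-4 = 2.97e-04 cm
Step 3: C = 1.035918e-12 * 4.838e-05 / 2.97e-04 = 1.687465e-13 F
Step 4: C = 168.75 fF

168.75


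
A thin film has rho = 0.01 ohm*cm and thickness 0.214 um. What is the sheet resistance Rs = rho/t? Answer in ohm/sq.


Step 1: Convert thickness to cm: t = 0.214 um = 2.1400e-05 cm
Step 2: Rs = rho / t = 0.01 / 2.1400e-05
Step 3: Rs = 467.3 ohm/sq

467.3


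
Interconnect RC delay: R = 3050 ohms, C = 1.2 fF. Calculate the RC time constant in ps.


Step 1: tau = R * C
Step 2: tau = 3050 * 1.2 fF = 3050 * 1.2e-15 F
Step 3: tau = 3.66e-12 s = 3.66 ps

3.66


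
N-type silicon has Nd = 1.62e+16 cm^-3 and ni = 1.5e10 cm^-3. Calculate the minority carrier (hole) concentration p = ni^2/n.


Step 1: Since Nd >> ni, n ≈ Nd = 1.62e+16 cm^-3
Step 2: p = ni^2 / n = (1.5e10)^2 / 1.62e+16
Step 3: p = 2.25e20 / 1.62e+16 = 1.39e+04 cm^-3

1.39e+04


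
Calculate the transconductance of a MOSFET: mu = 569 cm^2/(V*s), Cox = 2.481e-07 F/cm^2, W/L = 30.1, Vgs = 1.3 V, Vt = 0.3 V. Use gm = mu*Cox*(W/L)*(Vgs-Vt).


Step 1: Vov = Vgs - Vt = 1.3 - 0.3 = 1.0 V
Step 2: gm = mu * Cox * (W/L) * Vov
Step 3: gm = 569 * 2.481e-07 * 30.1 * 1.0 = 4.25e-03 S

4.25e-03


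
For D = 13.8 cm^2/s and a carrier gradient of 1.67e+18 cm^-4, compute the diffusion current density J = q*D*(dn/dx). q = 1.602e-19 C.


Step 1: J = q * D * (dn/dx)
Step 2: J = 1.602e-19 * 13.8 * 1.67e+18
Step 3: J = 3.69e+00 A/cm^2

3.69e+00


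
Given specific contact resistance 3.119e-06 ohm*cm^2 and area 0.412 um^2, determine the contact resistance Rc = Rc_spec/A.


Step 1: Convert area to cm^2: 0.412 um^2 = 4.1200e-09 cm^2
Step 2: Rc = Rc_spec / A = 3.119e-06 / 4.1200e-09
Step 3: Rc = 7.57e+02 ohms

7.57e+02


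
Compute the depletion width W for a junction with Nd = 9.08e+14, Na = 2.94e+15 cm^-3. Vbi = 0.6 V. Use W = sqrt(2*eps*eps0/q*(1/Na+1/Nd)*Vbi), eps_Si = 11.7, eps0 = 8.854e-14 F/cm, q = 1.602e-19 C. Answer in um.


Step 1: 1/Na + 1/Nd = 1/2.94e+15 + 1/9.08e+14 = 1.44146e-15
Step 2: 2*eps*eps0/q = 2*11.7*8.854e-14/1.602e-19 = 1.293281e+07
Step 3: W^2 = 1.293281e+07 * 1.44146e-15 * 0.6 = 1.11853e-08
Step 4: W = sqrt(1.11853e-08) = 1.058e-04 cm = 1.058 um

1.058


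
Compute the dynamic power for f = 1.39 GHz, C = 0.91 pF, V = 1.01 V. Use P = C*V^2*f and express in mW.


Step 1: V^2 = 1.01^2 = 1.0201 V^2
Step 2: P = C*V^2*f = 0.91e-12 F * 1.0201 * 1.39e9 Hz
Step 3: P = 1.29032449e-03 W
Step 4: P = 1.29 mW

1.29


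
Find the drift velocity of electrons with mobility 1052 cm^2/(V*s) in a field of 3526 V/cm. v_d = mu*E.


Step 1: v_d = mu * E
Step 2: v_d = 1052 * 3526 = 3709352
Step 3: v_d = 3.71e+06 cm/s

3.71e+06


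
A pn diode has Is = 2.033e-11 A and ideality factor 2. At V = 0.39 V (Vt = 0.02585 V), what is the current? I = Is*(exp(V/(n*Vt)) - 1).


Step 1: V/(n*Vt) = 0.39/(2*0.02585) = 7.5435
Step 2: exp(7.5435) = 1.8884e+03
Step 3: I = 2.033e-11 * (1.8884e+03 - 1) = 3.84e-08 A

3.84e-08


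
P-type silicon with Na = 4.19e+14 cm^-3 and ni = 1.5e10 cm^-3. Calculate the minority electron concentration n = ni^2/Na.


Step 1: Majority hole concentration p ≈ Na = 4.19e+14 cm^-3
Step 2: n = ni^2 / Na = (1.5e10)^2 / 4.19e+14
Step 3: n = 5.37e+05 cm^-3

5.37e+05


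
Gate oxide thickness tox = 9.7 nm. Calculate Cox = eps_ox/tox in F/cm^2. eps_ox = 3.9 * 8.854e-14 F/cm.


Step 1: eps_ox = 3.9 * 8.854e-14 = 3.45306e-13 F/cm
Step 2: tox in cm = 9.7 nm * 1e-7 = 9.7000e-07 cm
Step 3: Cox = 3.45306e-13 / 9.7000e-07 = 3.56e-07 F/cm^2

3.56e-07


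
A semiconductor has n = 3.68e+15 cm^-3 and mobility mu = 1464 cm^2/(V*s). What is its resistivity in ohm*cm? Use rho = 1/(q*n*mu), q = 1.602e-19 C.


Step 1: sigma = q * n * mu = 1.602e-19 * 3.68e+15 * 1464 = 8.63081e-01 S/cm
Step 2: rho = 1 / sigma = 1 / 8.63081e-01 = 1.159 ohm*cm

1.159


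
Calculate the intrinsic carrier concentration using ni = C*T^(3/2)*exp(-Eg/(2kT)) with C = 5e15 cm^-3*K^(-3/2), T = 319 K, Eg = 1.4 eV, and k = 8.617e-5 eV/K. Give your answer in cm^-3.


Step 1: Compute kT = 8.617e-5 * 319 = 0.02748823 eV
Step 2: Exponent = -Eg/(2kT) = -1.4/(2*0.02748823) = -25.46544
Step 3: T^(3/2) = 319^1.5 = 5697.52
Step 4: ni = 5e15 * 5697.52 * exp(-25.46544) = 2.48e+08 cm^-3

2.48e+08


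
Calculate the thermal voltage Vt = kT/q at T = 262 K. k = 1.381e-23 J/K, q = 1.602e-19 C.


Step 1: kT = 1.381e-23 * 262 = 3.61822e-21 J
Step 2: Vt = kT/q = 3.61822e-21 / 1.602e-19
Step 3: Vt = 0.02259 V

0.02259


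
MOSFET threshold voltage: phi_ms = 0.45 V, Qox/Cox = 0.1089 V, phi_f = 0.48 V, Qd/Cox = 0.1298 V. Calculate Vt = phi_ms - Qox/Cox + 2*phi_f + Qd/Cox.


Step 1: Vt = phi_ms - Qox/Cox + 2*phi_f + Qd/Cox
Step 2: Vt = 0.45 - 0.1089 + 2*0.48 + 0.1298
Step 3: Vt = 0.45 - 0.1089 + 0.96 + 0.1298
Step 4: Vt = 1.4309 V

1.4309


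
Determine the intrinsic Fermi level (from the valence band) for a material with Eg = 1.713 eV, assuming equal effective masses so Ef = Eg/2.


Step 1: For an intrinsic semiconductor, the Fermi level sits at midgap.
Step 2: Ef = Eg / 2 = 1.713 / 2 = 0.8565 eV

0.8565


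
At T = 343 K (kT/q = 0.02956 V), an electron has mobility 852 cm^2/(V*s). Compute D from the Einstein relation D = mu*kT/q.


Step 1: D = mu * (kT/q)
Step 2: D = 852 * 0.02956
Step 3: D = 25.19 cm^2/s

25.19


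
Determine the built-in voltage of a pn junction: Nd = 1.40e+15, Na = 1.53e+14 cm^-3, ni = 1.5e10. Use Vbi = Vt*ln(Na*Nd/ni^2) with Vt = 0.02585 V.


Step 1: Compute Na*Nd/ni^2 = 1.53e+14 * 1.40e+15 / (1.5e10)^2 = 9.5200e+08
Step 2: ln(9.5200e+08) = 20.6741
Step 3: Vbi = 0.02585 * 20.6741 = 0.534 V

0.534


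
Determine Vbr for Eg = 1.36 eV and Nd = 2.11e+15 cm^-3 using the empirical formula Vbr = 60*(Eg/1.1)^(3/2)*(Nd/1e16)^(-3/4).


Step 1: Eg/1.1 = 1.36/1.1 = 1.236364
Step 2: (Eg/1.1)^1.5 = 1.236364^1.5 = 1.374737
Step 3: (Nd/1e16)^(-0.75) = (0.211)^(-0.75) = 3.212093
Step 4: Vbr = 60 * 1.374737 * 3.212093 = 264.9 V

264.9


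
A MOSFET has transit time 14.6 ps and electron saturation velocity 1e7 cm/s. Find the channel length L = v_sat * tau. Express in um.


Step 1: tau in seconds = 14.6 ps * 1e-12 = 1.4600e-11 s
Step 2: L = v_sat * tau = 1e7 * 1.4600e-11 = 1.4600e-04 cm
Step 3: L in um = 1.4600e-04 * 1e4 = 1.46 um

1.46


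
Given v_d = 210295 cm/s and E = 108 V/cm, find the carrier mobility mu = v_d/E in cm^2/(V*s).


Step 1: mu = v_d / E
Step 2: mu = 210295 / 108
Step 3: mu = 1947.18 cm^2/(V*s)

1947.18


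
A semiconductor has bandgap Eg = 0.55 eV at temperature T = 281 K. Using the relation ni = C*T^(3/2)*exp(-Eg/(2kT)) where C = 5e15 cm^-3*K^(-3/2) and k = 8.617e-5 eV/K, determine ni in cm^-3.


Step 1: Compute kT = 8.617e-5 * 281 = 0.02421377 eV
Step 2: Exponent = -Eg/(2kT) = -0.55/(2*0.02421377) = -11.35717
Step 3: T^(3/2) = 281^1.5 = 4710.42
Step 4: ni = 5e15 * 4710.42 * exp(-11.35717) = 2.75e+14 cm^-3

2.75e+14


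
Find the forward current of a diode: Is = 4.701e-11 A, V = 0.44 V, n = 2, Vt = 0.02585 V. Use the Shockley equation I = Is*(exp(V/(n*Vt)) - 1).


Step 1: V/(n*Vt) = 0.44/(2*0.02585) = 8.5106
Step 2: exp(8.5106) = 4.9671e+03
Step 3: I = 4.701e-11 * (4.9671e+03 - 1) = 2.33e-07 A

2.33e-07


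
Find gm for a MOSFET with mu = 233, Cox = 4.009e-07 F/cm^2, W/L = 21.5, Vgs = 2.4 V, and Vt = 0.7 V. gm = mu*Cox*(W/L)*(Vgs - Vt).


Step 1: Vov = Vgs - Vt = 2.4 - 0.7 = 1.7 V
Step 2: gm = mu * Cox * (W/L) * Vov
Step 3: gm = 233 * 4.009e-07 * 21.5 * 1.7 = 3.41e-03 S

3.41e-03


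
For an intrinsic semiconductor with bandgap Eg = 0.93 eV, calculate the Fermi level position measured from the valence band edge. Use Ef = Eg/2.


Step 1: For an intrinsic semiconductor, the Fermi level sits at midgap.
Step 2: Ef = Eg / 2 = 0.93 / 2 = 0.465 eV

0.465


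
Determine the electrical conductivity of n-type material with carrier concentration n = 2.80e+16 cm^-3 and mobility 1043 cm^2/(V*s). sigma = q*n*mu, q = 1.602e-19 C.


Step 1: sigma = q * n * mu
Step 2: sigma = 1.602e-19 * 2.80e+16 * 1043
Step 3: sigma = 4.678e+00 S/cm

4.678e+00


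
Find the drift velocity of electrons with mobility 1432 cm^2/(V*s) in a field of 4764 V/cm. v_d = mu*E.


Step 1: v_d = mu * E
Step 2: v_d = 1432 * 4764 = 6822048
Step 3: v_d = 6.82e+06 cm/s

6.82e+06


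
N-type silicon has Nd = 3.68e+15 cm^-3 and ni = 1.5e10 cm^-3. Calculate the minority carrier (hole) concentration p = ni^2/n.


Step 1: Since Nd >> ni, n ≈ Nd = 3.68e+15 cm^-3
Step 2: p = ni^2 / n = (1.5e10)^2 / 3.68e+15
Step 3: p = 2.25e20 / 3.68e+15 = 6.11e+04 cm^-3

6.11e+04


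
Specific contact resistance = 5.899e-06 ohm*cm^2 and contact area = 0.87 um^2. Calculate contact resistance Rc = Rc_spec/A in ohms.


Step 1: Convert area to cm^2: 0.87 um^2 = 8.7000e-09 cm^2
Step 2: Rc = Rc_spec / A = 5.899e-06 / 8.7000e-09
Step 3: Rc = 6.78e+02 ohms

6.78e+02
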